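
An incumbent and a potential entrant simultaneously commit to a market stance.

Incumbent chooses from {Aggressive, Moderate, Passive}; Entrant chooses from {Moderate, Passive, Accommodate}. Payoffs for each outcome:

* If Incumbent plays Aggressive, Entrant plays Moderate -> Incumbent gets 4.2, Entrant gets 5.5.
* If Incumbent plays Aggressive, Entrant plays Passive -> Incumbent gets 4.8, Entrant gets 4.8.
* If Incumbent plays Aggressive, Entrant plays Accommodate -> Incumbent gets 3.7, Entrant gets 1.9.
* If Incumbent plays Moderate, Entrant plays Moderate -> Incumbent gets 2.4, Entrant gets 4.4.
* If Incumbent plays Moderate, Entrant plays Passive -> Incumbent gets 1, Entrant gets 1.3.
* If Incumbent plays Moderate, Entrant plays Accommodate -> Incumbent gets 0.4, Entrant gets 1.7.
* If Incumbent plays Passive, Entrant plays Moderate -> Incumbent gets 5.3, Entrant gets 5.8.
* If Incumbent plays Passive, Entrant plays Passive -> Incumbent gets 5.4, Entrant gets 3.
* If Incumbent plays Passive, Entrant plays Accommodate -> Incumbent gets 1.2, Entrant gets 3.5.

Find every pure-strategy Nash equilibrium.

For each player, find the best response to each opponent profile; mutual best responses are the pure NE.
Incumbent against Moderate: payoffs 4.2, 2.4, 5.3 → best response Passive.
Incumbent against Passive: payoffs 4.8, 1, 5.4 → best response Passive.
Incumbent against Accommodate: payoffs 3.7, 0.4, 1.2 → best response Aggressive.
Entrant against Aggressive: payoffs 5.5, 4.8, 1.9 → best response Moderate.
Entrant against Moderate: payoffs 4.4, 1.3, 1.7 → best response Moderate.
Entrant against Passive: payoffs 5.8, 3, 3.5 → best response Moderate.
Mutual best responses: (Passive, Moderate).

(Passive, Moderate)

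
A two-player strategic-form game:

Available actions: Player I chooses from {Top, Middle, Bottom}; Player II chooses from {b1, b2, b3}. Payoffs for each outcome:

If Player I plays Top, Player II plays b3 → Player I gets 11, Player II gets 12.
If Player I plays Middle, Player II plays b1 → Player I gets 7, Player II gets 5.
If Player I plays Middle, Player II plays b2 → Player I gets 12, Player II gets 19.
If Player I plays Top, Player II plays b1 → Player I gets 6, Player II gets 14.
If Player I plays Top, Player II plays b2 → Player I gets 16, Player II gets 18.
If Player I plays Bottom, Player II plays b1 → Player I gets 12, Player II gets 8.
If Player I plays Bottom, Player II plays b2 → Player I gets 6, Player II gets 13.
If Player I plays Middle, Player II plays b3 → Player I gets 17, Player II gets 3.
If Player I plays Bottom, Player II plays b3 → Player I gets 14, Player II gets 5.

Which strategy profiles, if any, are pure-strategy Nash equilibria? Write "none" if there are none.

Mark each player's best response to every combination of opponents' strategies; a profile where every player is best-responding is a pure Nash equilibrium.
Player I against b1: payoffs 6, 7, 12 → best response Bottom.
Player I against b2: payoffs 16, 12, 6 → best response Top.
Player I against b3: payoffs 11, 17, 14 → best response Middle.
Player II against Top: payoffs 14, 18, 12 → best response b2.
Player II against Middle: payoffs 5, 19, 3 → best response b2.
Player II against Bottom: payoffs 8, 13, 5 → best response b2.
Mutual best responses: (Top, b2).

The unique pure-strategy Nash equilibrium is (Top, b2).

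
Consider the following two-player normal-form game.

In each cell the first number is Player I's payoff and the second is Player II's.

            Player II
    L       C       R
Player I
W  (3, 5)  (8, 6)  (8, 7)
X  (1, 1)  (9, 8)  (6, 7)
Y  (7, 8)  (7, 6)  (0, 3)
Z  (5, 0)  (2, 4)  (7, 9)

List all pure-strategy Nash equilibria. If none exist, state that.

(W, L): Player I can switch to Y (3 → 7). Not NE.
(W, C): Player I can switch to X (8 → 9). Not NE.
(W, R): Player I gets 8, best alternative 7; Player II gets 7, best alternative 6. No profitable deviation — NE.
(X, L): Player I can switch to W (1 → 3). Not NE.
(X, C): Player I gets 9, best alternative 8; Player II gets 8, best alternative 7. No profitable deviation — NE.
(X, R): Player I can switch to W (6 → 8). Not NE.
(Y, L): Player I gets 7, best alternative 5; Player II gets 8, best alternative 6. No profitable deviation — NE.
(Y, C): Player I can switch to W (7 → 8). Not NE.
(Y, R): Player I can switch to W (0 → 8). Not NE.
(The remaining 3 profiles each have a profitable deviation by the same check.)

The pure Nash equilibria are (W, R), (X, C), (Y, L).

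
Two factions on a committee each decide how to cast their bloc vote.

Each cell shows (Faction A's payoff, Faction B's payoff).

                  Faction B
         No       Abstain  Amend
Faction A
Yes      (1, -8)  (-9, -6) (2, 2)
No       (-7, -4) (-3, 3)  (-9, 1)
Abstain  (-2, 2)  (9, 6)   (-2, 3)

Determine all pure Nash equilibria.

For each player, find the best response to each opponent profile; mutual best responses are the pure NE.
Faction A against No: payoffs 1, -7, -2 → best response Yes.
Faction A against Abstain: payoffs -9, -3, 9 → best response Abstain.
Faction A against Amend: payoffs 2, -9, -2 → best response Yes.
Faction B against Yes: payoffs -8, -6, 2 → best response Amend.
Faction B against No: payoffs -4, 3, 1 → best response Abstain.
Faction B against Abstain: payoffs 2, 6, 3 → best response Abstain.
Mutual best responses: (Yes, Amend); (Abstain, Abstain).

Pure-strategy Nash equilibria: (Yes, Amend) and (Abstain, Abstain)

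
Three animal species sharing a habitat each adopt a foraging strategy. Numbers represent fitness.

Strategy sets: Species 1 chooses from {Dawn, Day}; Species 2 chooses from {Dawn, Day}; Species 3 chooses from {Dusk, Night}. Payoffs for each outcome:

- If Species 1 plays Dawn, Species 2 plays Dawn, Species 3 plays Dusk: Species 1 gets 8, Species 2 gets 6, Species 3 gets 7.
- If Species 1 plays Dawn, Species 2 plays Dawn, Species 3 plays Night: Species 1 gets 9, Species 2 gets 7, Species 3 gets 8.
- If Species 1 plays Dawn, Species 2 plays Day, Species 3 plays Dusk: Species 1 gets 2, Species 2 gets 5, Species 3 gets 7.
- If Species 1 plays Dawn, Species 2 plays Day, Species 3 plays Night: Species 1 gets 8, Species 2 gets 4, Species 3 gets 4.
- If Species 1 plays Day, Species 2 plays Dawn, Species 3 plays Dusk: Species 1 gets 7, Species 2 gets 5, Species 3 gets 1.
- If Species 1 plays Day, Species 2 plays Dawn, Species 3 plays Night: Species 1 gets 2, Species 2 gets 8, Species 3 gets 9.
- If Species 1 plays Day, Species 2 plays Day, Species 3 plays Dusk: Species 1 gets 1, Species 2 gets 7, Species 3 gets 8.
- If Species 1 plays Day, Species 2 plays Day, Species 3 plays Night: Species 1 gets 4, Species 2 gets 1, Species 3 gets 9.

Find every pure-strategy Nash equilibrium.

(Dawn, Dawn, Dusk): Species 3 can switch to Night (7 → 8). Not NE.
(Dawn, Dawn, Night): Species 1 gets 9, best alternative 2; Species 2 gets 7, best alternative 4; Species 3 gets 8, best alternative 7. No profitable deviation — NE.
(Dawn, Day, Dusk): Species 2 can switch to Dawn (5 → 6). Not NE.
(Dawn, Day, Night): Species 2 can switch to Dawn (4 → 7). Not NE.
(Day, Dawn, Dusk): Species 1 can switch to Dawn (7 → 8). Not NE.
(Day, Dawn, Night): Species 1 can switch to Dawn (2 → 9). Not NE.
(Day, Day, Dusk): Species 1 can switch to Dawn (1 → 2). Not NE.
(Day, Day, Night): Species 1 can switch to Dawn (4 → 8). Not NE.

(Dawn, Dawn, Night)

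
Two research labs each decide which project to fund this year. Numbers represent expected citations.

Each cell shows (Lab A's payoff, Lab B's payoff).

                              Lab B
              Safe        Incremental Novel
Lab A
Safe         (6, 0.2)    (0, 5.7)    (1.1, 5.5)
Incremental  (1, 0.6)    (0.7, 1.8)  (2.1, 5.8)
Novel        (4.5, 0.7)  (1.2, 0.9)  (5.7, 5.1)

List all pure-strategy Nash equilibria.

(Safe, Safe): Lab B can switch to Incremental (0.2 → 5.7). Not NE.
(Safe, Incremental): Lab A can switch to Incremental (0 → 0.7). Not NE.
(Safe, Novel): Lab A can switch to Incremental (1.1 → 2.1). Not NE.
(Incremental, Safe): Lab A can switch to Safe (1 → 6). Not NE.
(Incremental, Incremental): Lab A can switch to Novel (0.7 → 1.2). Not NE.
(Incremental, Novel): Lab A can switch to Novel (2.1 → 5.7). Not NE.
(Novel, Safe): Lab A can switch to Safe (4.5 → 6). Not NE.
(Novel, Incremental): Lab B can switch to Novel (0.9 → 5.1). Not NE.
(Novel, Novel): Lab A gets 5.7, best alternative 2.1; Lab B gets 5.1, best alternative 0.9. No profitable deviation — NE.

(Novel, Novel)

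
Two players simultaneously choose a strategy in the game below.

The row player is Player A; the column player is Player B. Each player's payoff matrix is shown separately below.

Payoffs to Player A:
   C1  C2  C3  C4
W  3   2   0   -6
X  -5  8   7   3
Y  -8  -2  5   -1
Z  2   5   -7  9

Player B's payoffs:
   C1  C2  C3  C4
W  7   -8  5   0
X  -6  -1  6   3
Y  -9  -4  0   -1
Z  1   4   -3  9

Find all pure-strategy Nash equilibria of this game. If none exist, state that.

(W, C1): Player A gets 3, best alternative 2; Player B gets 7, best alternative 5. No profitable deviation — NE.
(W, C2): Player A can switch to X (2 → 8). Not NE.
(W, C3): Player A can switch to X (0 → 7). Not NE.
(W, C4): Player A can switch to X (-6 → 3). Not NE.
(X, C1): Player A can switch to W (-5 → 3). Not NE.
(X, C2): Player B can switch to C3 (-1 → 6). Not NE.
(X, C3): Player A gets 7, best alternative 5; Player B gets 6, best alternative 3. No profitable deviation — NE.
(X, C4): Player A can switch to Z (3 → 9). Not NE.
(Z, C4): Player A gets 9, best alternative 3; Player B gets 9, best alternative 4. No profitable deviation — NE.
(The remaining 7 profiles each have a profitable deviation by the same check.)

Pure-strategy Nash equilibria: (W, C1), (X, C3), (Z, C4)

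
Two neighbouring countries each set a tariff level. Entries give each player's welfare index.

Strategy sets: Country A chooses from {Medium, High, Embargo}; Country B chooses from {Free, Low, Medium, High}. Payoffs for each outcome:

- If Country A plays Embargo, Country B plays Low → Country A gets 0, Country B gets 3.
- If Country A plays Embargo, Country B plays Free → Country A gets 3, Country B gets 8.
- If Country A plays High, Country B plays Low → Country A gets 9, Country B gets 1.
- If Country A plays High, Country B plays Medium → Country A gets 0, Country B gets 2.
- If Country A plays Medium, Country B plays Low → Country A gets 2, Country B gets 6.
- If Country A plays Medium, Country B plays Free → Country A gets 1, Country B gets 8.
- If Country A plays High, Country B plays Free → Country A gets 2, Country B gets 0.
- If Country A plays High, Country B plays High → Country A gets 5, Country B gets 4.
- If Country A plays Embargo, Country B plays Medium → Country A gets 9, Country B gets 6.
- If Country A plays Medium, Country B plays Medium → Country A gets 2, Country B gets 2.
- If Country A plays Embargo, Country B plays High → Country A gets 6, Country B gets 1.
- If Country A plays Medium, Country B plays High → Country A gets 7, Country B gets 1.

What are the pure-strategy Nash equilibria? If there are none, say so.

Check each profile: it is a Nash equilibrium iff no player can strictly gain by switching unilaterally.
(Medium, Free): Country A can switch to High (1 → 2). Not NE.
(Medium, Low): Country A can switch to High (2 → 9). Not NE.
(Medium, Medium): Country A can switch to Embargo (2 → 9). Not NE.
(Medium, High): Country B can switch to Free (1 → 8). Not NE.
(High, Free): Country A can switch to Embargo (2 → 3). Not NE.
(High, Low): Country B can switch to Medium (1 → 2). Not NE.
(High, Medium): Country A can switch to Medium (0 → 2). Not NE.
(High, High): Country A can switch to Medium (5 → 7). Not NE.
(Embargo, Free): Country A gets 3, best alternative 2; Country B gets 8, best alternative 6. No profitable deviation — NE.
(Embargo, Low): Country A can switch to Medium (0 → 2). Not NE.
(Embargo, Medium): Country B can switch to Free (6 → 8). Not NE.
(The remaining 1 profile has a profitable deviation by the same check.)

Pure NE: (Embargo, Free)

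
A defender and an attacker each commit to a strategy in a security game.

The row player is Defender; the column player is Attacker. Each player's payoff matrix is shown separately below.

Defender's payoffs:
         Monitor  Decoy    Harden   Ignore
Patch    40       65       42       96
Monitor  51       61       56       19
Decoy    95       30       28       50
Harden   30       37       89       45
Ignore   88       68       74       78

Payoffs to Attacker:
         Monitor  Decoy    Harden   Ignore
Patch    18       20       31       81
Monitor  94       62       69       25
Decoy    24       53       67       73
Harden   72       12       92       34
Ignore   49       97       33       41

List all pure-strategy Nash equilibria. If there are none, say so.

For each player, find the best response to each opponent profile; mutual best responses are the pure NE.
Defender against Monitor: payoffs 40, 51, 95, 30, 88 → best response Decoy.
Defender against Decoy: payoffs 65, 61, 30, 37, 68 → best response Ignore.
Defender against Harden: payoffs 42, 56, 28, 89, 74 → best response Harden.
Defender against Ignore: payoffs 96, 19, 50, 45, 78 → best response Patch.
Attacker against Patch: payoffs 18, 20, 31, 81 → best response Ignore.
Attacker against Monitor: payoffs 94, 62, 69, 25 → best response Monitor.
Attacker against Decoy: payoffs 24, 53, 67, 73 → best response Ignore.
Attacker against Harden: payoffs 72, 12, 92, 34 → best response Harden.
Attacker against Ignore: payoffs 49, 97, 33, 41 → best response Decoy.
Mutual best responses: (Patch, Ignore); (Harden, Harden); (Ignore, Decoy).

(Patch, Ignore), (Harden, Harden), (Ignore, Decoy)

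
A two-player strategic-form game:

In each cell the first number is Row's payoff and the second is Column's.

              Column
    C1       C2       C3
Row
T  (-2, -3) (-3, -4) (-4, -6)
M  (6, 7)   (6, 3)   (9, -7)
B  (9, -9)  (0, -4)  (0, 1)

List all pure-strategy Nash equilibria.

none

(T, C1): Row can switch to M (-2 → 6). Not NE.
(T, C2): Row can switch to M (-3 → 6). Not NE.
(T, C3): Row can switch to M (-4 → 9). Not NE.
(M, C1): Row can switch to B (6 → 9). Not NE.
(M, C2): Column can switch to C1 (3 → 7). Not NE.
(M, C3): Column can switch to C1 (-7 → 7). Not NE.
(B, C1): Column can switch to C2 (-9 → -4). Not NE.
(B, C2): Row can switch to M (0 → 6). Not NE.
(The remaining 1 profile has a profitable deviation by the same check.)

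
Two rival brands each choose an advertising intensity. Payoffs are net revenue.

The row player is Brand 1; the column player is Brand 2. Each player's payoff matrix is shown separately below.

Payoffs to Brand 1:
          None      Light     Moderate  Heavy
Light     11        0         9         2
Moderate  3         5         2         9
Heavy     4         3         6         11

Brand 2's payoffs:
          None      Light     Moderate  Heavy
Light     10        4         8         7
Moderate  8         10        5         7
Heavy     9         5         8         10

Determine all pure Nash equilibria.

For each player, find the best response to each opponent profile; mutual best responses are the pure NE.
Brand 1 against None: payoffs 11, 3, 4 → best response Light.
Brand 1 against Light: payoffs 0, 5, 3 → best response Moderate.
Brand 1 against Moderate: payoffs 9, 2, 6 → best response Light.
Brand 1 against Heavy: payoffs 2, 9, 11 → best response Heavy.
Brand 2 against Light: payoffs 10, 4, 8, 7 → best response None.
Brand 2 against Moderate: payoffs 8, 10, 5, 7 → best response Light.
Brand 2 against Heavy: payoffs 9, 5, 8, 10 → best response Heavy.
Mutual best responses: (Light, None); (Moderate, Light); (Heavy, Heavy).

(Light, None); (Moderate, Light); (Heavy, Heavy)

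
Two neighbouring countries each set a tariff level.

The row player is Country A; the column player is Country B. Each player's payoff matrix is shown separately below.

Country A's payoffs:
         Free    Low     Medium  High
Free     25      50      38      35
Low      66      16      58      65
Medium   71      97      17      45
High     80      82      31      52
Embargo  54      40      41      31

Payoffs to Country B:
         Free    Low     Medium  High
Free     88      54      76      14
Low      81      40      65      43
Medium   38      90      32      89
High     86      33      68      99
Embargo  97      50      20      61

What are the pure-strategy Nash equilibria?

The unique pure-strategy Nash equilibrium is (Medium, Low).

For each strategy profile, look for a profitable unilateral deviation.
(Free, Free): Country A can switch to Low (25 → 66). Not NE.
(Free, Low): Country A can switch to Medium (50 → 97). Not NE.
(Free, Medium): Country A can switch to Low (38 → 58). Not NE.
(Free, High): Country A can switch to Low (35 → 65). Not NE.
(Low, Free): Country A can switch to Medium (66 → 71). Not NE.
(Low, Low): Country A can switch to Free (16 → 50). Not NE.
(Low, Medium): Country B can switch to Free (65 → 81). Not NE.
(Low, High): Country B can switch to Free (43 → 81). Not NE.
(Medium, Low): Country A gets 97, best alternative 82; Country B gets 90, best alternative 89. No profitable deviation — NE.
(The remaining 11 profiles each have a profitable deviation by the same check.)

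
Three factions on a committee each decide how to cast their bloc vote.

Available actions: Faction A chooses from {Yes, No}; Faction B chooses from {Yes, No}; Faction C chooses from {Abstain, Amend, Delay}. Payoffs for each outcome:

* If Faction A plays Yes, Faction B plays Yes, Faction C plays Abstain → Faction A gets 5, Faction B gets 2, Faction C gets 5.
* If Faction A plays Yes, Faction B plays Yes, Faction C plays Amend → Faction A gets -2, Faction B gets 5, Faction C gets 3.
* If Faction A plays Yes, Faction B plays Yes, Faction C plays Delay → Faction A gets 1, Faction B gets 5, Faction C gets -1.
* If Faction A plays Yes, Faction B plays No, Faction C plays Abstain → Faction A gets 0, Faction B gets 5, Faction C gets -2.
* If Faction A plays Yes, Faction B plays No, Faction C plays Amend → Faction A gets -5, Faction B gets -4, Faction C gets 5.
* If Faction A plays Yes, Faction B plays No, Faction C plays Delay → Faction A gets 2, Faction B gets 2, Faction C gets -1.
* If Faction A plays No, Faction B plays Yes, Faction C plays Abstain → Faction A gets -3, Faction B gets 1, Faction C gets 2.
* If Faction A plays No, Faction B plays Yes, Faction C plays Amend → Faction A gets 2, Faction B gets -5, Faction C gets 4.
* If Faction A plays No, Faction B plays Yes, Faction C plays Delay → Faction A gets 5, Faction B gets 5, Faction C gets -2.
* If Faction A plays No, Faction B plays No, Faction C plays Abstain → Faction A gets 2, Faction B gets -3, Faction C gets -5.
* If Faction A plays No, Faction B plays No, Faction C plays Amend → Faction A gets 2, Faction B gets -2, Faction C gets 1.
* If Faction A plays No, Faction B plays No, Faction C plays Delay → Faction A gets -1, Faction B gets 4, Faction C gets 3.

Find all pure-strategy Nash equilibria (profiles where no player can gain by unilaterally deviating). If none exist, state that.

For each player, find the best response to each opponent profile; mutual best responses are the pure NE.
Faction A against (Yes, Abstain): payoffs 5, -3 → best response Yes.
Faction A against (Yes, Amend): payoffs -2, 2 → best response No.
Faction A against (Yes, Delay): payoffs 1, 5 → best response No.
Faction A against (No, Abstain): payoffs 0, 2 → best response No.
Faction A against (No, Amend): payoffs -5, 2 → best response No.
Faction A against (No, Delay): payoffs 2, -1 → best response Yes.
Faction B against (Yes, Abstain): payoffs 2, 5 → best response No.
Faction B against (Yes, Amend): payoffs 5, -4 → best response Yes.
Faction B against (Yes, Delay): payoffs 5, 2 → best response Yes.
Faction B against (No, Abstain): payoffs 1, -3 → best response Yes.
Faction B against (No, Amend): payoffs -5, -2 → best response No.
Faction B against (No, Delay): payoffs 5, 4 → best response Yes.
Faction C against (Yes, Yes): payoffs 5, 3, -1 → best response Abstain.
Faction C against (Yes, No): payoffs -2, 5, -1 → best response Amend.
Faction C against (No, Yes): payoffs 2, 4, -2 → best response Amend.
Faction C against (No, No): payoffs -5, 1, 3 → best response Delay.
No profile is a mutual best response for all players.

none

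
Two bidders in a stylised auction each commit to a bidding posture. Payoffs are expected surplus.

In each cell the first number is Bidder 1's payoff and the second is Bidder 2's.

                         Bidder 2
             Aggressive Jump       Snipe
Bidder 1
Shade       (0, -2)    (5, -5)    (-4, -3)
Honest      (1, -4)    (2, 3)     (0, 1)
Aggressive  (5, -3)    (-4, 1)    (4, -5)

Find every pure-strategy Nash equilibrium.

No pure-strategy Nash equilibrium.

(Shade, Aggressive): Bidder 1 can switch to Honest (0 → 1). Not NE.
(Shade, Jump): Bidder 2 can switch to Aggressive (-5 → -2). Not NE.
(Shade, Snipe): Bidder 1 can switch to Honest (-4 → 0). Not NE.
(Honest, Aggressive): Bidder 1 can switch to Aggressive (1 → 5). Not NE.
(Honest, Jump): Bidder 1 can switch to Shade (2 → 5). Not NE.
(Honest, Snipe): Bidder 1 can switch to Aggressive (0 → 4). Not NE.
(Aggressive, Aggressive): Bidder 2 can switch to Jump (-3 → 1). Not NE.
(Aggressive, Jump): Bidder 1 can switch to Shade (-4 → 5). Not NE.
(Aggressive, Snipe): Bidder 2 can switch to Aggressive (-5 → -3). Not NE.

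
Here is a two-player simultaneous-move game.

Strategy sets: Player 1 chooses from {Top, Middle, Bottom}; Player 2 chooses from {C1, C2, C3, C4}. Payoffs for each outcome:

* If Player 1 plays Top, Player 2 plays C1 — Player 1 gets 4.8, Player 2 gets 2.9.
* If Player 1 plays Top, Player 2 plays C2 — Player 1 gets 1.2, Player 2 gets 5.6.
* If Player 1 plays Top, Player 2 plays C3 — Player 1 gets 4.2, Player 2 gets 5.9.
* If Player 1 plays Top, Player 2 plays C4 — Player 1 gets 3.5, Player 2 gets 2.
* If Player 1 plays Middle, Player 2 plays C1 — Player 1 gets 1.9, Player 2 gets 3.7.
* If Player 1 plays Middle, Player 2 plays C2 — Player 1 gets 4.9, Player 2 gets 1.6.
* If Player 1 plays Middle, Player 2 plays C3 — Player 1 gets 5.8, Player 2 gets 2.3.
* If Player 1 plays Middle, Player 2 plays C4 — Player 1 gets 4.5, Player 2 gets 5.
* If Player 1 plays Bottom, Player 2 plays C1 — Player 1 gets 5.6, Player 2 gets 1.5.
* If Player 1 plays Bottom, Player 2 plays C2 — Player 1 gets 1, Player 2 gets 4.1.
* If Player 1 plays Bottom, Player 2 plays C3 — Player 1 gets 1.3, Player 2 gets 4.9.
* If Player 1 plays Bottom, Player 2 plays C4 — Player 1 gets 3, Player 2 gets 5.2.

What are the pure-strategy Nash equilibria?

Check each profile: it is a Nash equilibrium iff no player can strictly gain by switching unilaterally.
(Top, C1): Player 1 can switch to Bottom (4.8 → 5.6). Not NE.
(Top, C2): Player 1 can switch to Middle (1.2 → 4.9). Not NE.
(Top, C3): Player 1 can switch to Middle (4.2 → 5.8). Not NE.
(Top, C4): Player 1 can switch to Middle (3.5 → 4.5). Not NE.
(Middle, C1): Player 1 can switch to Top (1.9 → 4.8). Not NE.
(Middle, C2): Player 2 can switch to C1 (1.6 → 3.7). Not NE.
(Middle, C3): Player 2 can switch to C1 (2.3 → 3.7). Not NE.
(Middle, C4): Player 1 gets 4.5, best alternative 3.5; Player 2 gets 5, best alternative 3.7. No profitable deviation — NE.
(Bottom, C1): Player 2 can switch to C2 (1.5 → 4.1). Not NE.
(The remaining 3 profiles each have a profitable deviation by the same check.)

Pure NE: (Middle, C4)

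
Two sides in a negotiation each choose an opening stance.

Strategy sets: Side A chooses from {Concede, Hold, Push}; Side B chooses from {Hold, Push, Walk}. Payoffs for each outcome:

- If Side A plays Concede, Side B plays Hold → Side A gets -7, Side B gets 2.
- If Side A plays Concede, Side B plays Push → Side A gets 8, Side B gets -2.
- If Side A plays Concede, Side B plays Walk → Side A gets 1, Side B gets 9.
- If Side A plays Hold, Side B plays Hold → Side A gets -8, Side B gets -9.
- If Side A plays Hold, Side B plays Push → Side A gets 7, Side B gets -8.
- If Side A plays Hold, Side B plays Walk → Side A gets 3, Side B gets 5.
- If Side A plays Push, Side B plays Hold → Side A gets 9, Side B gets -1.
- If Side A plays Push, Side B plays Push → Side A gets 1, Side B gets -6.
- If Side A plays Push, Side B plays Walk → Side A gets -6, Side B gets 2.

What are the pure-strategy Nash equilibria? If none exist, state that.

The unique pure-strategy Nash equilibrium is (Hold, Walk).

Check each profile: it is a Nash equilibrium iff no player can strictly gain by switching unilaterally.
(Concede, Hold): Side A can switch to Push (-7 → 9). Not NE.
(Concede, Push): Side B can switch to Hold (-2 → 2). Not NE.
(Concede, Walk): Side A can switch to Hold (1 → 3). Not NE.
(Hold, Hold): Side A can switch to Concede (-8 → -7). Not NE.
(Hold, Push): Side A can switch to Concede (7 → 8). Not NE.
(Hold, Walk): Side A gets 3, best alternative 1; Side B gets 5, best alternative -8. No profitable deviation — NE.
(Push, Hold): Side B can switch to Walk (-1 → 2). Not NE.
(Push, Push): Side A can switch to Concede (1 → 8). Not NE.
(Push, Walk): Side A can switch to Concede (-6 → 1). Not NE.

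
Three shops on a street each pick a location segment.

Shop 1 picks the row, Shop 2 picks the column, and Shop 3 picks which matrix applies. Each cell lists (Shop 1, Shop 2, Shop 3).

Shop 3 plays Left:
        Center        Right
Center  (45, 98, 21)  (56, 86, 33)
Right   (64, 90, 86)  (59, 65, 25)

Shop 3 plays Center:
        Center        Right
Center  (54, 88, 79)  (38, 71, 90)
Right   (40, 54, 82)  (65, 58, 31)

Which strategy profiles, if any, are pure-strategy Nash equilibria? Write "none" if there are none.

For each strategy profile, look for a profitable unilateral deviation.
(Center, Center, Left): Shop 1 can switch to Right (45 → 64). Not NE.
(Center, Center, Center): Shop 1 gets 54, best alternative 40; Shop 2 gets 88, best alternative 71; Shop 3 gets 79, best alternative 21. No profitable deviation — NE.
(Center, Right, Left): Shop 1 can switch to Right (56 → 59). Not NE.
(Center, Right, Center): Shop 1 can switch to Right (38 → 65). Not NE.
(Right, Center, Left): Shop 1 gets 64, best alternative 45; Shop 2 gets 90, best alternative 65; Shop 3 gets 86, best alternative 82. No profitable deviation — NE.
(Right, Center, Center): Shop 1 can switch to Center (40 → 54). Not NE.
(Right, Right, Left): Shop 2 can switch to Center (65 → 90). Not NE.
(Right, Right, Center): Shop 1 gets 65, best alternative 38; Shop 2 gets 58, best alternative 54; Shop 3 gets 31, best alternative 25. No profitable deviation — NE.

(Center, Center, Center), (Right, Center, Left), (Right, Right, Center)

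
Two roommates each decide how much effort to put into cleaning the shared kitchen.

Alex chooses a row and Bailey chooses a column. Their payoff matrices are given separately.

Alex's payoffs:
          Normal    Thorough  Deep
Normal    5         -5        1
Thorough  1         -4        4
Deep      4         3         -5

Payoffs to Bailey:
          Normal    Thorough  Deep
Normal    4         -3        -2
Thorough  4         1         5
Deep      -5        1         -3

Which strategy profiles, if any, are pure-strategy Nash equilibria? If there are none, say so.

(Normal, Normal): Alex gets 5, best alternative 4; Bailey gets 4, best alternative -2. No profitable deviation — NE.
(Normal, Thorough): Alex can switch to Thorough (-5 → -4). Not NE.
(Normal, Deep): Alex can switch to Thorough (1 → 4). Not NE.
(Thorough, Normal): Alex can switch to Normal (1 → 5). Not NE.
(Thorough, Thorough): Alex can switch to Deep (-4 → 3). Not NE.
(Thorough, Deep): Alex gets 4, best alternative 1; Bailey gets 5, best alternative 4. No profitable deviation — NE.
(Deep, Normal): Alex can switch to Normal (4 → 5). Not NE.
(Deep, Thorough): Alex gets 3, best alternative -4; Bailey gets 1, best alternative -3. No profitable deviation — NE.
(Deep, Deep): Alex can switch to Normal (-5 → 1). Not NE.

(Normal, Normal), (Thorough, Deep), (Deep, Thorough)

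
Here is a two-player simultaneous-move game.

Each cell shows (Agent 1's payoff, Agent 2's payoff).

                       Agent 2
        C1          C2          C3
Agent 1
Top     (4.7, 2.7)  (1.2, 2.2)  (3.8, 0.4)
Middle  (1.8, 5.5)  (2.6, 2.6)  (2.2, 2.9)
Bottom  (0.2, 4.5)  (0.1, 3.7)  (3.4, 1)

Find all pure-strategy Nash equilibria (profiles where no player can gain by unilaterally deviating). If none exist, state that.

(Top, C1): Agent 1 gets 4.7, best alternative 1.8; Agent 2 gets 2.7, best alternative 2.2. No profitable deviation — NE.
(Top, C2): Agent 1 can switch to Middle (1.2 → 2.6). Not NE.
(Top, C3): Agent 2 can switch to C1 (0.4 → 2.7). Not NE.
(Middle, C1): Agent 1 can switch to Top (1.8 → 4.7). Not NE.
(Middle, C2): Agent 2 can switch to C1 (2.6 → 5.5). Not NE.
(Middle, C3): Agent 1 can switch to Top (2.2 → 3.8). Not NE.
(Bottom, C1): Agent 1 can switch to Top (0.2 → 4.7). Not NE.
(Bottom, C2): Agent 1 can switch to Top (0.1 → 1.2). Not NE.
(Bottom, C3): Agent 1 can switch to Top (3.4 → 3.8). Not NE.

(Top, C1)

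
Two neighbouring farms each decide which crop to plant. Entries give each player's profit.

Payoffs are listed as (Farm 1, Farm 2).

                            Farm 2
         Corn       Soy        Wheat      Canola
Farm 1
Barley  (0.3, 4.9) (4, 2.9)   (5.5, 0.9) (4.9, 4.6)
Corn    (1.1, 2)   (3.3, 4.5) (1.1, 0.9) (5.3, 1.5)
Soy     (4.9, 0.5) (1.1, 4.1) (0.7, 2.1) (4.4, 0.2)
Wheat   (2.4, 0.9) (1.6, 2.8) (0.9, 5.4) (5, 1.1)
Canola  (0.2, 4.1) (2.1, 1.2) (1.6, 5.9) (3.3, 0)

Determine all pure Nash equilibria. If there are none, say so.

(Barley, Corn): Farm 1 can switch to Corn (0.3 → 1.1). Not NE.
(Barley, Soy): Farm 2 can switch to Corn (2.9 → 4.9). Not NE.
(Barley, Wheat): Farm 2 can switch to Corn (0.9 → 4.9). Not NE.
(Barley, Canola): Farm 1 can switch to Corn (4.9 → 5.3). Not NE.
(Corn, Corn): Farm 1 can switch to Soy (1.1 → 4.9). Not NE.
(Corn, Soy): Farm 1 can switch to Barley (3.3 → 4). Not NE.
(Corn, Wheat): Farm 1 can switch to Barley (1.1 → 5.5). Not NE.
(Corn, Canola): Farm 2 can switch to Corn (1.5 → 2). Not NE.
(The remaining 12 profiles each have a profitable deviation by the same check.)

none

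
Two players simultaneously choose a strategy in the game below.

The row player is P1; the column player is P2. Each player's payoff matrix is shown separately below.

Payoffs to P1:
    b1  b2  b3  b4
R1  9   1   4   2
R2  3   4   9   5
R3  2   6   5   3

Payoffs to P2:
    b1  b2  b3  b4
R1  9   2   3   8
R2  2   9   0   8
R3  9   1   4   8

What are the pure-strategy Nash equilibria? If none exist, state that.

(R1, b1): P1 gets 9, best alternative 3; P2 gets 9, best alternative 8. No profitable deviation — NE.
(R1, b2): P1 can switch to R2 (1 → 4). Not NE.
(R1, b3): P1 can switch to R2 (4 → 9). Not NE.
(R1, b4): P1 can switch to R2 (2 → 5). Not NE.
(R2, b1): P1 can switch to R1 (3 → 9). Not NE.
(R2, b2): P1 can switch to R3 (4 → 6). Not NE.
(R2, b3): P2 can switch to b1 (0 → 2). Not NE.
(R2, b4): P2 can switch to b2 (8 → 9). Not NE.
(R3, b1): P1 can switch to R1 (2 → 9). Not NE.
(R3, b2): P2 can switch to b1 (1 → 9). Not NE.
(R3, b3): P1 can switch to R2 (5 → 9). Not NE.
(The remaining 1 profile has a profitable deviation by the same check.)

Pure NE: (R1, b1)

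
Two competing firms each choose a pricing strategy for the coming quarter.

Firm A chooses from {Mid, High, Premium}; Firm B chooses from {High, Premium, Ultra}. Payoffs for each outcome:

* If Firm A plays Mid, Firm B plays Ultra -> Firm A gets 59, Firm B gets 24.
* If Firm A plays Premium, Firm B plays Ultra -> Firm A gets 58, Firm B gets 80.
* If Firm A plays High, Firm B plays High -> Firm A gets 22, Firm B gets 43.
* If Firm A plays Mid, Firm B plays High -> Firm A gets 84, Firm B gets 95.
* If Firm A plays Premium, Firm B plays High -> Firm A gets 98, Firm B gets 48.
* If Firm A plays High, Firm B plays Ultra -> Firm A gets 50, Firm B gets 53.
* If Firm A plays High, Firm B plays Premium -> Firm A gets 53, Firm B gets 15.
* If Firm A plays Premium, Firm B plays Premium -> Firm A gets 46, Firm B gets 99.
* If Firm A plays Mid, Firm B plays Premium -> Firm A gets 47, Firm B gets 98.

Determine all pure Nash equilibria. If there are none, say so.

No pure-strategy Nash equilibrium.

(Mid, High): Firm A can switch to Premium (84 → 98). Not NE.
(Mid, Premium): Firm A can switch to High (47 → 53). Not NE.
(Mid, Ultra): Firm B can switch to High (24 → 95). Not NE.
(High, High): Firm A can switch to Mid (22 → 84). Not NE.
(High, Premium): Firm B can switch to High (15 → 43). Not NE.
(High, Ultra): Firm A can switch to Mid (50 → 59). Not NE.
(The remaining 3 profiles each have a profitable deviation by the same check.)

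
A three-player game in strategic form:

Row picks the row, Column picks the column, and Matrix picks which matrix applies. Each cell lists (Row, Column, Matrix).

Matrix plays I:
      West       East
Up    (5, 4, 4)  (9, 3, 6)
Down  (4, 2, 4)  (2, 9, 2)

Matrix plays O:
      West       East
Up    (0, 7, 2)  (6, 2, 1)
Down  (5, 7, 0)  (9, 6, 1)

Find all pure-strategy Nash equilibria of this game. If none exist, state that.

Check each profile: it is a Nash equilibrium iff no player can strictly gain by switching unilaterally.
(Up, West, I): Row gets 5, best alternative 4; Column gets 4, best alternative 3; Matrix gets 4, best alternative 2. No profitable deviation — NE.
(Up, West, O): Row can switch to Down (0 → 5). Not NE.
(Up, East, I): Column can switch to West (3 → 4). Not NE.
(Up, East, O): Row can switch to Down (6 → 9). Not NE.
(Down, West, I): Row can switch to Up (4 → 5). Not NE.
(Down, West, O): Matrix can switch to I (0 → 4). Not NE.
(Down, East, I): Row can switch to Up (2 → 9). Not NE.
(The remaining 1 profile has a profitable deviation by the same check.)

Pure NE: (Up, West, I)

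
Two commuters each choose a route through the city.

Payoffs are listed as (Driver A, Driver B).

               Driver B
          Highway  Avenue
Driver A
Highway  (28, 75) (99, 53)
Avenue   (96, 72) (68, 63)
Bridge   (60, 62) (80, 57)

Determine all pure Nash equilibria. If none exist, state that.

Driver A against Highway: payoffs 28, 96, 60 → best response Avenue.
Driver A against Avenue: payoffs 99, 68, 80 → best response Highway.
Driver B against Highway: payoffs 75, 53 → best response Highway.
Driver B against Avenue: payoffs 72, 63 → best response Highway.
Driver B against Bridge: payoffs 62, 57 → best response Highway.
Mutual best responses: (Avenue, Highway).

The unique pure-strategy Nash equilibrium is (Avenue, Highway).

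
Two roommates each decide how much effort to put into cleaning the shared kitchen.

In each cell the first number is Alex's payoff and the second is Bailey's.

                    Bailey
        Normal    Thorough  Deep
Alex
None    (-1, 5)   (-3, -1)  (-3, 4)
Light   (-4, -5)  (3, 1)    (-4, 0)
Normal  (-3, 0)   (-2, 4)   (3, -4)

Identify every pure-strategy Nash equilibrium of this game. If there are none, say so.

The pure Nash equilibria are (None, Normal) and (Light, Thorough).

Mark each player's best response to every combination of opponents' strategies; a profile where every player is best-responding is a pure Nash equilibrium.
Alex against Normal: payoffs -1, -4, -3 → best response None.
Alex against Thorough: payoffs -3, 3, -2 → best response Light.
Alex against Deep: payoffs -3, -4, 3 → best response Normal.
Bailey against None: payoffs 5, -1, 4 → best response Normal.
Bailey against Light: payoffs -5, 1, 0 → best response Thorough.
Bailey against Normal: payoffs 0, 4, -4 → best response Thorough.
Mutual best responses: (None, Normal); (Light, Thorough).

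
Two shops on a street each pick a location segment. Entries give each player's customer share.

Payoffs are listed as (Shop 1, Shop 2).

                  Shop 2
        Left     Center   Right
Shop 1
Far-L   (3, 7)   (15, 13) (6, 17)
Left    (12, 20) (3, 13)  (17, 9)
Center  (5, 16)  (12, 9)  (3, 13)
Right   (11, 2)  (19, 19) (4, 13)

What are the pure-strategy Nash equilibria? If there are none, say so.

Shop 1 against Left: payoffs 3, 12, 5, 11 → best response Left.
Shop 1 against Center: payoffs 15, 3, 12, 19 → best response Right.
Shop 1 against Right: payoffs 6, 17, 3, 4 → best response Left.
Shop 2 against Far-L: payoffs 7, 13, 17 → best response Right.
Shop 2 against Left: payoffs 20, 13, 9 → best response Left.
Shop 2 against Center: payoffs 16, 9, 13 → best response Left.
Shop 2 against Right: payoffs 2, 19, 13 → best response Center.
Mutual best responses: (Left, Left); (Right, Center).

Pure-strategy Nash equilibria: (Left, Left); (Right, Center)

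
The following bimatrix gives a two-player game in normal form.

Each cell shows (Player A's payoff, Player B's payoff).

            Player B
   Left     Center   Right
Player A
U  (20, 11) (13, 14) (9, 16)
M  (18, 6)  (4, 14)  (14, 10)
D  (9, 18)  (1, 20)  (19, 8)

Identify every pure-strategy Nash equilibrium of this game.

There is no pure-strategy Nash equilibrium.

For each player, find the best response to each opponent profile; mutual best responses are the pure NE.
Player A against Left: payoffs 20, 18, 9 → best response U.
Player A against Center: payoffs 13, 4, 1 → best response U.
Player A against Right: payoffs 9, 14, 19 → best response D.
Player B against U: payoffs 11, 14, 16 → best response Right.
Player B against M: payoffs 6, 14, 10 → best response Center.
Player B against D: payoffs 18, 20, 8 → best response Center.
No profile is a mutual best response for all players.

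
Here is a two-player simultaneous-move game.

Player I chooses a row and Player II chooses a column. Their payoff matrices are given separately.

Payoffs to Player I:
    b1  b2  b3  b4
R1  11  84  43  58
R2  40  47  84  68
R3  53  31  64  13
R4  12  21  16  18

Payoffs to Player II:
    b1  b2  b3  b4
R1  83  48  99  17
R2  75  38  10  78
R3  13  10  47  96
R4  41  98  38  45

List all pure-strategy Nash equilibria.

Player I against b1: payoffs 11, 40, 53, 12 → best response R3.
Player I against b2: payoffs 84, 47, 31, 21 → best response R1.
Player I against b3: payoffs 43, 84, 64, 16 → best response R2.
Player I against b4: payoffs 58, 68, 13, 18 → best response R2.
Player II against R1: payoffs 83, 48, 99, 17 → best response b3.
Player II against R2: payoffs 75, 38, 10, 78 → best response b4.
Player II against R3: payoffs 13, 10, 47, 96 → best response b4.
Player II against R4: payoffs 41, 98, 38, 45 → best response b2.
Mutual best responses: (R2, b4).

(R2, b4)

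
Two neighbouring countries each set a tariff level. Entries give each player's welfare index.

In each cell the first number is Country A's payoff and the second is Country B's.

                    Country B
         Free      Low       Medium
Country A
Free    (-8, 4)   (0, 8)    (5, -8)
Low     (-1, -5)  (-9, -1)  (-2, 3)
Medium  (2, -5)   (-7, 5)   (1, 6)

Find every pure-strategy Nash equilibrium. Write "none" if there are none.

The unique pure-strategy Nash equilibrium is (Free, Low).

Check each profile: it is a Nash equilibrium iff no player can strictly gain by switching unilaterally.
(Free, Free): Country A can switch to Low (-8 → -1). Not NE.
(Free, Low): Country A gets 0, best alternative -7; Country B gets 8, best alternative 4. No profitable deviation — NE.
(Free, Medium): Country B can switch to Free (-8 → 4). Not NE.
(Low, Free): Country A can switch to Medium (-1 → 2). Not NE.
(Low, Low): Country A can switch to Free (-9 → 0). Not NE.
(Low, Medium): Country A can switch to Free (-2 → 5). Not NE.
(Medium, Free): Country B can switch to Low (-5 → 5). Not NE.
(Medium, Low): Country A can switch to Free (-7 → 0). Not NE.
(Medium, Medium): Country A can switch to Free (1 → 5). Not NE.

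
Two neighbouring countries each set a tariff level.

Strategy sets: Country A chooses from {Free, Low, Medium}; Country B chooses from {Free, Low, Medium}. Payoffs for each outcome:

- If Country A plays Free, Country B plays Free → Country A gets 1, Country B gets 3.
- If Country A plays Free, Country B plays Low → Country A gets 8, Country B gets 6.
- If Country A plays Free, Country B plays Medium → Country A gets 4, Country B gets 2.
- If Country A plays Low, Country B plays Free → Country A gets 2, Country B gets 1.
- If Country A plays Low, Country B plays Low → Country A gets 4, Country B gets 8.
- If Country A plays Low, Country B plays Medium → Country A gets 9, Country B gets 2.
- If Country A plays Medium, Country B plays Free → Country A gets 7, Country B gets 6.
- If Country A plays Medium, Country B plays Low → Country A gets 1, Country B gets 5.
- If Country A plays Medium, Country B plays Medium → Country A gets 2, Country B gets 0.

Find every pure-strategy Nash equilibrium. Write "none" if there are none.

Country A against Free: payoffs 1, 2, 7 → best response Medium.
Country A against Low: payoffs 8, 4, 1 → best response Free.
Country A against Medium: payoffs 4, 9, 2 → best response Low.
Country B against Free: payoffs 3, 6, 2 → best response Low.
Country B against Low: payoffs 1, 8, 2 → best response Low.
Country B against Medium: payoffs 6, 5, 0 → best response Free.
Mutual best responses: (Free, Low); (Medium, Free).

Pure-strategy Nash equilibria: (Free, Low) and (Medium, Free)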